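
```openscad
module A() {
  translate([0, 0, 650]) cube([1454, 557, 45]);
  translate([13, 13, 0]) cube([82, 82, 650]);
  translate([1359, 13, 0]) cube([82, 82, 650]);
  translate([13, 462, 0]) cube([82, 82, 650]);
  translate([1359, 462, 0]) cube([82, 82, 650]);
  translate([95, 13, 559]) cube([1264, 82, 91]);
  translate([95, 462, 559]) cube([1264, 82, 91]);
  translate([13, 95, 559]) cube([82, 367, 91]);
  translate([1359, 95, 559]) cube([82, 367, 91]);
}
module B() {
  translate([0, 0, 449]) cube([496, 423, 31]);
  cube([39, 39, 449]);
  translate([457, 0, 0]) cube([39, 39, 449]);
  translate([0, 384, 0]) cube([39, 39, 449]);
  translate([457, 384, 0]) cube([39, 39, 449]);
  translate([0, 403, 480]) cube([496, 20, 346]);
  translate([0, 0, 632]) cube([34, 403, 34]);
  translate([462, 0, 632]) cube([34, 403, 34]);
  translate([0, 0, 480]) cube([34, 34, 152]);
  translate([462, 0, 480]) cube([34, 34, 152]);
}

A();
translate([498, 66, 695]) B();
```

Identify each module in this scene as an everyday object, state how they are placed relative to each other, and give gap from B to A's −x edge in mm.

The chair's min-x is at 498; the table's min-x is 0; gap = 498 mm.

A is a table. B is a chair. The chair is on top of the table. The gap from the chair to the table's −x edge is 498 mm.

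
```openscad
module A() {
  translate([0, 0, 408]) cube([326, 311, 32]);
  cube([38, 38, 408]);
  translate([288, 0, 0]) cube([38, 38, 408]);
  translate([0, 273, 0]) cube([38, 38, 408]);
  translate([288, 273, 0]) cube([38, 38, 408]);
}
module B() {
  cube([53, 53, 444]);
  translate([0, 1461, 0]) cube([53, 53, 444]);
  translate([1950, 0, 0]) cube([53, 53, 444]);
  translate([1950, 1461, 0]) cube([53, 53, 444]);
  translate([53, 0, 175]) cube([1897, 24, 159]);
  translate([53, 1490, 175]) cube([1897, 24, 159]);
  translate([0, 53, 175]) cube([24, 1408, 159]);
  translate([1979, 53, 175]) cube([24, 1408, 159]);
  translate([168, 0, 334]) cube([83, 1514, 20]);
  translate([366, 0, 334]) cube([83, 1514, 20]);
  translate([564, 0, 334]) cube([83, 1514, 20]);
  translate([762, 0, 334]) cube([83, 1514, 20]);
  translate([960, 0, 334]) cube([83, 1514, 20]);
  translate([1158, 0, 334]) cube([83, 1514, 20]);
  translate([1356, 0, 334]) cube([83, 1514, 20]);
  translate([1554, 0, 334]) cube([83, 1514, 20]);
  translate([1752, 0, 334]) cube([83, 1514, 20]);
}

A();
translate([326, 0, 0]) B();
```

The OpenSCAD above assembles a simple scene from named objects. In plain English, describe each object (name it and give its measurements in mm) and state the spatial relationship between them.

A is a four-legged stool. The seat is 326×311 mm, 32 mm thick, top at z = 440 mm. It stands on four square legs, each 38×38 mm in cross-section, from z = 0 to the seat underside, each flush with a corner of the seat.

B is a bed frame 2003 mm long (x) by 1514 mm wide (y). Four 53×53 mm corner posts, 444 mm tall, at the corners of the footprint. Four rails of 24 mm thickness and 159 mm height run between adjacent posts with their undersides at z = 175 mm, their outer faces flush with the outside of the frame (the two x-running rails run between the posts' inner faces; the two y-running rails run between the posts' inner faces). 9 slats, each 83 mm wide (x) and 20 mm thick, lie across the top of the two x-running rails, running the full 1514 mm width of the frame in y; the slats are evenly spaced along x between the inner faces of the end posts with equal gaps (rounded down to the nearest mm) at the −x end and between each pair — any rounding remainder accumulates at the +x end.

The bed frame is against the stool's +x side, with their −y faces flush.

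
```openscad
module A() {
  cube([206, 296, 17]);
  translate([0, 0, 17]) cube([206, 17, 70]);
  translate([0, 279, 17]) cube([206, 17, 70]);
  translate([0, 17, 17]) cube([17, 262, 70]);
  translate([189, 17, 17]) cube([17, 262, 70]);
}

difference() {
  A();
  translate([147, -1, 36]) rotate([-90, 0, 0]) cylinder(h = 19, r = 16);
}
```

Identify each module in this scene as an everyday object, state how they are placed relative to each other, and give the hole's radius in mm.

A is an open box. The open box has a circular hole through its front wall. The hole's radius is 16 mm.

The subtracted cylinder has r = 16 mm.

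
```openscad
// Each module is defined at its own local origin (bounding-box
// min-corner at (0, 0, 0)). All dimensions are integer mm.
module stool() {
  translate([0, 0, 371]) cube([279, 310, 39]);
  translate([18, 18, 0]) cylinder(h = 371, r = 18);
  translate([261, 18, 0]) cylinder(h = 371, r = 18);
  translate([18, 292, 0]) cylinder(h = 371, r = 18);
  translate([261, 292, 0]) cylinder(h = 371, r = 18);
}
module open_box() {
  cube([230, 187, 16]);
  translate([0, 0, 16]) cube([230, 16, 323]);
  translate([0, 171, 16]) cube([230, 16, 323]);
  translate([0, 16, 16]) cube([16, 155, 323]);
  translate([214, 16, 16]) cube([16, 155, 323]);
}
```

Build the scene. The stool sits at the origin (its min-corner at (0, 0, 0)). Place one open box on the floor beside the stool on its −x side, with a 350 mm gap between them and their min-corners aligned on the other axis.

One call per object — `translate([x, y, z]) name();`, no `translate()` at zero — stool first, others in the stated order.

stool();
translate([-580, 0, 0]) open_box();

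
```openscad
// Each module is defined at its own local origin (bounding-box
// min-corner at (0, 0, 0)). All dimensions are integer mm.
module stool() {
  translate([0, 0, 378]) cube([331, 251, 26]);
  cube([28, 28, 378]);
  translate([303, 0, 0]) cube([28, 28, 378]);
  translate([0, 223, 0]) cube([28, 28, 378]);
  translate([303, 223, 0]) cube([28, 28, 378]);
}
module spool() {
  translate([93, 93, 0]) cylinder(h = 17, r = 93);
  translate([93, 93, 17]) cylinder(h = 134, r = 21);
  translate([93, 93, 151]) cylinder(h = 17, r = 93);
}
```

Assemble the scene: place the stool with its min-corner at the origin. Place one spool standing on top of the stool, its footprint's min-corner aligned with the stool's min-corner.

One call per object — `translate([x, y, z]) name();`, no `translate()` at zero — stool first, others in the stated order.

stool();
translate([0, 0, 404]) spool();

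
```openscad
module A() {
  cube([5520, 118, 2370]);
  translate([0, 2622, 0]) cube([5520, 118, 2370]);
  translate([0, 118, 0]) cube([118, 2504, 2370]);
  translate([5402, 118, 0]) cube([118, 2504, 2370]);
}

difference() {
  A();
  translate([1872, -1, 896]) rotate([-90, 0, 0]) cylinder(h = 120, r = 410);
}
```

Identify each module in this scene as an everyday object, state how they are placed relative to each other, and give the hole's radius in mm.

A is a house frame. The house frame has a circular hole through its front wall. The hole's radius is 410 mm.

The subtracted cylinder has r = 410 mm.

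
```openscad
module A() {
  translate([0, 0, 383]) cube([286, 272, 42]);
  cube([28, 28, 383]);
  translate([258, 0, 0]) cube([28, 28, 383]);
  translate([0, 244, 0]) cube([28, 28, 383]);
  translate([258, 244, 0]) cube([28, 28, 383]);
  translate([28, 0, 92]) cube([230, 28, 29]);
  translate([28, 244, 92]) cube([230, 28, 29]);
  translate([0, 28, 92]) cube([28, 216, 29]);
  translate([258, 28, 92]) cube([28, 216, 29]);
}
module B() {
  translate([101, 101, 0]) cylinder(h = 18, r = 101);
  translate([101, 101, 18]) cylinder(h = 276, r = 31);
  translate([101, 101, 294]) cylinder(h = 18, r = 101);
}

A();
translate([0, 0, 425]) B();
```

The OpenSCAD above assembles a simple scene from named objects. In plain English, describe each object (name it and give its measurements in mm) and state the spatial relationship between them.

A is a simple wooden stool: a rectangular seat 286 mm (x) by 272 mm (y), 42 mm thick, top face at z = 425 mm, on four square legs, each 28×28 mm in cross-section. The legs rest on z = 0, each flush with a corner of the seat. Four stretchers, 28 mm wide and 29 mm tall, connect adjacent legs with their undersides at z = 92 mm, each running between the inner faces of the legs it joins and aligned with the legs' outer faces on the other axis.

B is a spool: two coaxial disc flanges of radius 101 mm and thickness 18 mm, joined by a core cylinder of radius 31 mm and height 276 mm. The lower flange rests on z = 0 and the three cylinders share a vertical axis.

The spool is on top of the stool.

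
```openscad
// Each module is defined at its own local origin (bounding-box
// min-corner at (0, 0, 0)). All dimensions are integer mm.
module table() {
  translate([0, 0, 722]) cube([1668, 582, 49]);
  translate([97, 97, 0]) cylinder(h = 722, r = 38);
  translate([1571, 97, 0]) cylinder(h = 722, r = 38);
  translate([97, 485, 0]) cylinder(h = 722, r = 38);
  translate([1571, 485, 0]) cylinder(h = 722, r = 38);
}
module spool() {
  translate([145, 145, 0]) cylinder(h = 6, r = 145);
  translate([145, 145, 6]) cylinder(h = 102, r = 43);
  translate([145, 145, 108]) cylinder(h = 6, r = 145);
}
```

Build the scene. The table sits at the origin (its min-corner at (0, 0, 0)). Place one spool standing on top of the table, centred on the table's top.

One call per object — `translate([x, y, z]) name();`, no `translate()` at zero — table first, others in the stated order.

table();
translate([689, 146, 771]) spool();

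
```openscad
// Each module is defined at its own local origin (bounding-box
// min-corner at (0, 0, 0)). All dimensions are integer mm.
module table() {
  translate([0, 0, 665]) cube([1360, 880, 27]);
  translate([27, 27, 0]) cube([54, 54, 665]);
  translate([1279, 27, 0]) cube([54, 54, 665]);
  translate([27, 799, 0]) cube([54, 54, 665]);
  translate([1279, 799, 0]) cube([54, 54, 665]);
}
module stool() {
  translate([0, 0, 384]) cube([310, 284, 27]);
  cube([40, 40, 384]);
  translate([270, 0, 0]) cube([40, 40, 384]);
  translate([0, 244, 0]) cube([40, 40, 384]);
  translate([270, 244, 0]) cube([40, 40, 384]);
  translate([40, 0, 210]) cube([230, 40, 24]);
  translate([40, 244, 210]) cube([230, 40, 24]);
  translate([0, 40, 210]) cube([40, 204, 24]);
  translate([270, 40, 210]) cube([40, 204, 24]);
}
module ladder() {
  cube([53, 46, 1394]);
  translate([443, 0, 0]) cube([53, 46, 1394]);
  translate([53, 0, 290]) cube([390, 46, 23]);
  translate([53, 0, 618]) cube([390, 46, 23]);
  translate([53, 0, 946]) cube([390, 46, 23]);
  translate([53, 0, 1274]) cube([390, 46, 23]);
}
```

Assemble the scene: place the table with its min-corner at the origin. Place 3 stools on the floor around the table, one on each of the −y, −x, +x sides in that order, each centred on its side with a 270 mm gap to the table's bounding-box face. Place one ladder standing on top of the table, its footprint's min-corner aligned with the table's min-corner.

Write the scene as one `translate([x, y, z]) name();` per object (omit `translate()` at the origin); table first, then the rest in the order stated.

table();
translate([525, -554, 0]) stool();
translate([-580, 298, 0]) stool();
translate([1630, 298, 0]) stool();
translate([0, 0, 692]) ladder();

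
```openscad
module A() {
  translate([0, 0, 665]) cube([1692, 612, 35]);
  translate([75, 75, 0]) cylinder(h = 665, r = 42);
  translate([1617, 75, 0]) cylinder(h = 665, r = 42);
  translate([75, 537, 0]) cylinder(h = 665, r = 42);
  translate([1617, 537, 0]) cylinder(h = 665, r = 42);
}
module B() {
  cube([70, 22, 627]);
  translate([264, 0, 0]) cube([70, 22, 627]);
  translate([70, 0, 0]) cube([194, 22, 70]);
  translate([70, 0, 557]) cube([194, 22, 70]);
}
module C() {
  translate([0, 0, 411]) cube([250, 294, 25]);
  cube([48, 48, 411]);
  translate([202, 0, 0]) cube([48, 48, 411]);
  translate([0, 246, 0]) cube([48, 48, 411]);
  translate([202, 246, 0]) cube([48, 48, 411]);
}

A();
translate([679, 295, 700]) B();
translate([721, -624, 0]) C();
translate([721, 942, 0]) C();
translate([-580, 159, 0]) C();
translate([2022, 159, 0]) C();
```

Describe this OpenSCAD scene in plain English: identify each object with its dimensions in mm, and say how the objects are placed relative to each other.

A is a table: top 1692 mm (x) × 612 mm (y), 35 mm thick, upper face at z = 700 mm, on four round legs of 84 mm diameter, each leg's bounding box inset 33 mm from the nearest pair of top edges, running from z = 0 to the bottom of the top.

B is a rectangular picture frame lying in the x–z plane (depth along y). The opening is 194 mm wide (x) by 487 mm tall (z), surrounded by a border 70 mm wide on all four sides. The frame is 22 mm deep and is made of two full-height vertical stiles with two horizontal rails fitted between them.

C is a four-legged stool. The seat is a 250×294×25 mm slab whose top surface is at z = 436 mm; four square legs, each 48×48 mm in cross-section, run from the floor (z = 0) to the underside of the seat, each flush with a corner of the seat.

The picture frame is on top of the table, centred. Four stools sit around the table at the −y, +y, −x, +x sides.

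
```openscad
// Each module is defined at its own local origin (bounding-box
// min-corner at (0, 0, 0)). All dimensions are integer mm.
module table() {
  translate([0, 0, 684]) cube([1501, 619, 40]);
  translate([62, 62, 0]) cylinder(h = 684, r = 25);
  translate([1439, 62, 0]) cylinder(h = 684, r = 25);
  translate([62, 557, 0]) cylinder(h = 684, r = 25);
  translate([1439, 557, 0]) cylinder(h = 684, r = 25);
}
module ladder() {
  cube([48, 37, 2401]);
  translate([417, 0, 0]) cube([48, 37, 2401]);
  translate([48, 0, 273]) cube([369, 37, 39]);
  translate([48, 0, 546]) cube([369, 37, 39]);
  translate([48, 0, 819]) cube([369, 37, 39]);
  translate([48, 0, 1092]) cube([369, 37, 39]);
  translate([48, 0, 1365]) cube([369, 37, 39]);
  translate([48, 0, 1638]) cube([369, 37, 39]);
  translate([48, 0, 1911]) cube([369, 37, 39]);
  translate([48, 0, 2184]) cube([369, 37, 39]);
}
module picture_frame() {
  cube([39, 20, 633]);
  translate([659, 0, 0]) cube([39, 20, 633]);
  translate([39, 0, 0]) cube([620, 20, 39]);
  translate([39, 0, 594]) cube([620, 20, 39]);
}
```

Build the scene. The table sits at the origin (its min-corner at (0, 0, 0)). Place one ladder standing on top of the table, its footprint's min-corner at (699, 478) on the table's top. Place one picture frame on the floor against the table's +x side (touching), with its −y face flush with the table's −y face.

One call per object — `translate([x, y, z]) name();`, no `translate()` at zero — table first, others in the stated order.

table();
translate([699, 478, 724]) ladder();
translate([1501, 0, 0]) picture_frame();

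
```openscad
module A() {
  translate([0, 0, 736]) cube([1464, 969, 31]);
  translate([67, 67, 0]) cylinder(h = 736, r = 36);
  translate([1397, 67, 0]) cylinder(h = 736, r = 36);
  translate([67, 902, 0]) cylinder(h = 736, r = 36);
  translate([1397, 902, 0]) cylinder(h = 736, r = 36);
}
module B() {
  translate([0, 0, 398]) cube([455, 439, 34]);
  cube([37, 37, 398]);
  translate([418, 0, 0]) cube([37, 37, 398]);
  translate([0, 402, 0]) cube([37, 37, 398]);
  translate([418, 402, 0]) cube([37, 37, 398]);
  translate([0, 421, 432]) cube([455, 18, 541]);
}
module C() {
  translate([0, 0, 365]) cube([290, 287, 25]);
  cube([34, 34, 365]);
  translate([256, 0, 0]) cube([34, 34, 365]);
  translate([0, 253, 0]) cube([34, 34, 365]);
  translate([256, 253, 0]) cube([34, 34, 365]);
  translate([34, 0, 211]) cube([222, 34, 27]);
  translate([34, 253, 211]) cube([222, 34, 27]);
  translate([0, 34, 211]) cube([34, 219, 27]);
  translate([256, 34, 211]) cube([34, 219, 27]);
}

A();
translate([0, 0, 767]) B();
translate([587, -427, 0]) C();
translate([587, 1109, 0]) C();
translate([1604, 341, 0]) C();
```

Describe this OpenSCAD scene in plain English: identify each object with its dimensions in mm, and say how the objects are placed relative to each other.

A is a rectangular dining table. The top is 1464×969×31 mm with its upper surface at z = 767 mm. It stands on four round legs of 72 mm diameter, each leg's bounding box inset 31 mm from the nearest pair of top edges, running from the floor to the underside of the top.

B is a chair: 455×439 mm seat, 34 mm thick, top at z = 432 mm, on four 37 mm square corner legs flush with the seat edges. A 18 mm thick backrest slab spans the full seat width, extending 541 mm above the seat top, its back face flush with the seat's +y edge.

C is a four-legged stool. The seat is a 290×287×25 mm slab whose top surface is at z = 390 mm; four square legs, each 34×34 mm in cross-section, run from the floor (z = 0) to the underside of the seat, each flush with a corner of the seat. Four stretchers, 34 mm wide and 27 mm tall, connect adjacent legs with their undersides at z = 211 mm, each running between the inner faces of the legs it joins and aligned with the legs' outer faces on the other axis.

The chair is on top of the table. Three stools sit around the table at the −y, +y, +x sides.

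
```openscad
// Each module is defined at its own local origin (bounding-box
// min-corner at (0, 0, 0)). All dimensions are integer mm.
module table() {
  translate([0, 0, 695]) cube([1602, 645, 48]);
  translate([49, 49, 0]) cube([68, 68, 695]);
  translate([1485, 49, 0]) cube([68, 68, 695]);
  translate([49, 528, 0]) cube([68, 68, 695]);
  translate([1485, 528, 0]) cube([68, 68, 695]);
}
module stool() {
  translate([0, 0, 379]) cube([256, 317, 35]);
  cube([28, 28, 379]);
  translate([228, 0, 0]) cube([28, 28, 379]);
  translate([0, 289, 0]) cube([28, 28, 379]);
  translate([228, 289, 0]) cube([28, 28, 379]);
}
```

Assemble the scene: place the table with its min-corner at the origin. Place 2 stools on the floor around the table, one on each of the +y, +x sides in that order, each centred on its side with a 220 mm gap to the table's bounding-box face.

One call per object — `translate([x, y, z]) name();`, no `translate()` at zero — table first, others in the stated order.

table();
translate([673, 865, 0]) stool();
translate([1822, 164, 0]) stool();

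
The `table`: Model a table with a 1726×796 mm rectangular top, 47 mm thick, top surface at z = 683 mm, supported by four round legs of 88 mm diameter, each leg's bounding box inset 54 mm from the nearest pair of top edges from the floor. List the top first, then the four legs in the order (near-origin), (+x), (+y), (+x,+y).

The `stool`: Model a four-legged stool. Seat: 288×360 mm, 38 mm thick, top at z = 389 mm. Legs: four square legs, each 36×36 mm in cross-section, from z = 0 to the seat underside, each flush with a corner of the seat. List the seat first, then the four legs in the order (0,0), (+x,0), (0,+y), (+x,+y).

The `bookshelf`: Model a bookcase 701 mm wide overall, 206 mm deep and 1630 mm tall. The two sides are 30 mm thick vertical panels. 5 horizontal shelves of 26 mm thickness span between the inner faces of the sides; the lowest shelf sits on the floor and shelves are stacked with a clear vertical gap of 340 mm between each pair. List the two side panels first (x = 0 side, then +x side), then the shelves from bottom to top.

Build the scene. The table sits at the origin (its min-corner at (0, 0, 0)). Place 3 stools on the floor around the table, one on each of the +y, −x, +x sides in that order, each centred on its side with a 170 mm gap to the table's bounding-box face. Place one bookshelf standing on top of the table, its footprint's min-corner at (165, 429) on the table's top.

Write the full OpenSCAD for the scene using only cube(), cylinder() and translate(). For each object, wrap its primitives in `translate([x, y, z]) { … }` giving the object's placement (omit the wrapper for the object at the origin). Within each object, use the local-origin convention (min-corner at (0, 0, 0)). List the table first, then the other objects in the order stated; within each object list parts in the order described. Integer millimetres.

translate([0, 0, 636]) cube([1726, 796, 47]);
translate([98, 98, 0]) cylinder(h = 636, r = 44);
translate([1628, 98, 0]) cylinder(h = 636, r = 44);
translate([98, 698, 0]) cylinder(h = 636, r = 44);
translate([1628, 698, 0]) cylinder(h = 636, r = 44);
translate([719, 966, 0]) {
  translate([0, 0, 351]) cube([288, 360, 38]);
  cube([36, 36, 351]);
  translate([252, 0, 0]) cube([36, 36, 351]);
  translate([0, 324, 0]) cube([36, 36, 351]);
  translate([252, 324, 0]) cube([36, 36, 351]);
}
translate([-458, 218, 0]) {
  translate([0, 0, 351]) cube([288, 360, 38]);
  cube([36, 36, 351]);
  translate([252, 0, 0]) cube([36, 36, 351]);
  translate([0, 324, 0]) cube([36, 36, 351]);
  translate([252, 324, 0]) cube([36, 36, 351]);
}
translate([1896, 218, 0]) {
  translate([0, 0, 351]) cube([288, 360, 38]);
  cube([36, 36, 351]);
  translate([252, 0, 0]) cube([36, 36, 351]);
  translate([0, 324, 0]) cube([36, 36, 351]);
  translate([252, 324, 0]) cube([36, 36, 351]);
}
translate([165, 429, 683]) {
  cube([30, 206, 1630]);
  translate([671, 0, 0]) cube([30, 206, 1630]);
  translate([30, 0, 0]) cube([641, 206, 26]);
  translate([30, 0, 366]) cube([641, 206, 26]);
  translate([30, 0, 732]) cube([641, 206, 26]);
  translate([30, 0, 1098]) cube([641, 206, 26]);
  translate([30, 0, 1464]) cube([641, 206, 26]);
}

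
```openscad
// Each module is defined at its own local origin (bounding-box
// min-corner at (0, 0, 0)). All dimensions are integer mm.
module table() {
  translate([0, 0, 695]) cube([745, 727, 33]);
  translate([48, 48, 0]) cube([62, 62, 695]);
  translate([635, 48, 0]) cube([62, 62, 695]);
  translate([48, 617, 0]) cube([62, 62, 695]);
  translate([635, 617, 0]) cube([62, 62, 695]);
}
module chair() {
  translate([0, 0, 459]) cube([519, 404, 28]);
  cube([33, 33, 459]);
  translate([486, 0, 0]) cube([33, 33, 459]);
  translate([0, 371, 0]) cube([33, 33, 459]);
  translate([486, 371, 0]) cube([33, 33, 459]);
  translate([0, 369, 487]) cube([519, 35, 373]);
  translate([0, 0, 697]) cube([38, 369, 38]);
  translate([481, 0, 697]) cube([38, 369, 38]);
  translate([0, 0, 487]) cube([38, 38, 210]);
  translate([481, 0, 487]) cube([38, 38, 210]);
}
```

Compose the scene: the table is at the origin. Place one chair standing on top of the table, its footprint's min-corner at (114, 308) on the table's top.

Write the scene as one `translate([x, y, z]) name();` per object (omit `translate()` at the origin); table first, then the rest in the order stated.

table();
translate([114, 308, 728]) chair();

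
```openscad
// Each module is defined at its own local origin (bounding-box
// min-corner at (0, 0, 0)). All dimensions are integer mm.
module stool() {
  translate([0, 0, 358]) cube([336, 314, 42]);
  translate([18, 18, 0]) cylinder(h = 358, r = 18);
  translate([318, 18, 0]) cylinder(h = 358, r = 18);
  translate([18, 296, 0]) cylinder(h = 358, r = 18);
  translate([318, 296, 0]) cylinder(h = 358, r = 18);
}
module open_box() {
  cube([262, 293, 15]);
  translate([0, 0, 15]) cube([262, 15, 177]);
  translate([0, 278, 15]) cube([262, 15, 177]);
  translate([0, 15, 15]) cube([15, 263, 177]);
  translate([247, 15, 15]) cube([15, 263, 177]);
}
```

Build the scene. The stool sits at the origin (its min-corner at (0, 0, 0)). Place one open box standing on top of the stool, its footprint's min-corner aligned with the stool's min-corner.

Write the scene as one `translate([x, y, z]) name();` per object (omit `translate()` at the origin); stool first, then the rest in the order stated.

stool();
translate([0, 0, 400]) open_box();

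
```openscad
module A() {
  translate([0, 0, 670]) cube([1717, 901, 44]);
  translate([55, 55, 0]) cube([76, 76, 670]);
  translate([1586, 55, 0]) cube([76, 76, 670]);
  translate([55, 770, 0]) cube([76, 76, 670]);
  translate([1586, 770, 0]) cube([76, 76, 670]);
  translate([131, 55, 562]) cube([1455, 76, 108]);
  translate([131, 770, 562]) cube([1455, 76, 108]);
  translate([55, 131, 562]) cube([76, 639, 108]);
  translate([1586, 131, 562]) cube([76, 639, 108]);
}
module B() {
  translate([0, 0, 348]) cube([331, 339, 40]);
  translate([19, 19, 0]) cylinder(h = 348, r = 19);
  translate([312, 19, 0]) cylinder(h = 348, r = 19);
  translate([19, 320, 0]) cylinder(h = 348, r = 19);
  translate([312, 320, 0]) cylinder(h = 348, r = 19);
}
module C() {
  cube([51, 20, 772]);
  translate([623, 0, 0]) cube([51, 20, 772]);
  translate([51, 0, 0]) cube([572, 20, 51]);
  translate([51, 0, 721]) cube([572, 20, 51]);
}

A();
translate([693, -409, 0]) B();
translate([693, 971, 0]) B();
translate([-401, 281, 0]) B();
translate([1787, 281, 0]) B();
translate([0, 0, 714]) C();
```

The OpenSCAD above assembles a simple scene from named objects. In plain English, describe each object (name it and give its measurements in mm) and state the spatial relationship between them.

A is a table with a 1717×901 mm rectangular top, 44 mm thick, top surface at z = 714 mm, supported by four 76×76 mm square legs, each inset 55 mm from the nearest pair of top edges, running from the floor. Four apron rails, 76 mm thick and 108 mm tall, run between adjacent legs with their top edges flush with the underside of the top and their outer faces flush with the legs' outer faces.

B is a four-legged stool. The seat is a 331×339×40 mm slab whose top surface is at z = 388 mm; four round legs, each 38 mm in diameter, run from the floor (z = 0) to the underside of the seat, each leg's axis is inset half a diameter from the nearest pair of seat edges (so the leg's bounding box is flush with the corner).

C is a rectangular picture frame lying in the x–z plane (depth along y). The opening is 572 mm wide (x) by 670 mm tall (z), surrounded by a border 51 mm wide on all four sides. The frame is 20 mm deep and is made of two full-height vertical stiles with two horizontal rails fitted between them.

Four stools sit around the table at the −y, +y, −x, +x sides. The picture frame is on top of the table.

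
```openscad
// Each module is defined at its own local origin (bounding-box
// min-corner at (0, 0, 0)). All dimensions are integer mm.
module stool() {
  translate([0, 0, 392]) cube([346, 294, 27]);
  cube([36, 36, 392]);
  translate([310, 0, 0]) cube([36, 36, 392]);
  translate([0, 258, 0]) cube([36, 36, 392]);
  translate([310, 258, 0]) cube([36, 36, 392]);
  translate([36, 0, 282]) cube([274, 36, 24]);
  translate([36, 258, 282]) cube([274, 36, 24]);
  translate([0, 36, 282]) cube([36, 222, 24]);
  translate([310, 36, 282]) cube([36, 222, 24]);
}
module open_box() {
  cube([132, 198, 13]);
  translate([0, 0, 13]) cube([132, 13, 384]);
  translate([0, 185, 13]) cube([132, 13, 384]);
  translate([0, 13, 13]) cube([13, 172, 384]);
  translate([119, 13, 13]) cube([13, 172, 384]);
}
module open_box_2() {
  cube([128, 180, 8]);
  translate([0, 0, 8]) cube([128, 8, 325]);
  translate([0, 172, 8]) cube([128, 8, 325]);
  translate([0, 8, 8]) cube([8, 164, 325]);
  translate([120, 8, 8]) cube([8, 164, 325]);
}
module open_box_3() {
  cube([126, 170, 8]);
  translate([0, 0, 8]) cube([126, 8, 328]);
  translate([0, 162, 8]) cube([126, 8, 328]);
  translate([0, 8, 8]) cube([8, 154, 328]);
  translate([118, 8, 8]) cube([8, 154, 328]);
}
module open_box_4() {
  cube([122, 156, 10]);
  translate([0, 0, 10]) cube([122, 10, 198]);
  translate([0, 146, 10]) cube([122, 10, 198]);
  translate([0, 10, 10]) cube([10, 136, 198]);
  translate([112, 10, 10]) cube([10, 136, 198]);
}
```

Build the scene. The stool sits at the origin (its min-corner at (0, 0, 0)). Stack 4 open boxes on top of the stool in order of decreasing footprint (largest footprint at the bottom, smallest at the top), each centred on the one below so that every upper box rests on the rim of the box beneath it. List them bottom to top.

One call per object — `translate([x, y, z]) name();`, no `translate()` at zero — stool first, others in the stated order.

stool();
translate([107, 48, 419]) open_box();
translate([109, 57, 816]) open_box_2();
translate([110, 62, 1149]) open_box_3();
translate([112, 69, 1485]) open_box_4();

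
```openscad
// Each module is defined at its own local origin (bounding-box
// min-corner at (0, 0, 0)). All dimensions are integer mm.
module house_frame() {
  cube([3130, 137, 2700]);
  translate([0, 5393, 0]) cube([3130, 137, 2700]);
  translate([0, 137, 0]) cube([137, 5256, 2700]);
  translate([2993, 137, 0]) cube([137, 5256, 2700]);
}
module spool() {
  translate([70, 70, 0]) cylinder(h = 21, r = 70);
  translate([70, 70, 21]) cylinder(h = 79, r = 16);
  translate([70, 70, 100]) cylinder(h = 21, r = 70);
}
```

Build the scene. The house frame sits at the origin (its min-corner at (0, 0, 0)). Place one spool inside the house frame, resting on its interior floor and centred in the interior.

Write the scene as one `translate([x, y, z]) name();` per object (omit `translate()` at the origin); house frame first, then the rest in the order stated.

house_frame();
translate([1495, 2695, 0]) spool();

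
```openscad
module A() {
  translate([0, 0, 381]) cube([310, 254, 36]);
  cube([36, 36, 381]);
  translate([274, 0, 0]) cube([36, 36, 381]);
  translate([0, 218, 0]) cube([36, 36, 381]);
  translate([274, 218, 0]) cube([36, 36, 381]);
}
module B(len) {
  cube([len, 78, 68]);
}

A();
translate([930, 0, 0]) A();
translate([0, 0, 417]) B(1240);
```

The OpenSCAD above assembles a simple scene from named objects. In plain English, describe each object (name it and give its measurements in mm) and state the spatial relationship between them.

A is a simple wooden stool: a rectangular seat 310 mm (x) by 254 mm (y), 36 mm thick, top face at z = 417 mm, on four square legs, each 36×36 mm in cross-section. The legs rest on z = 0, each flush with a corner of the seat.

B is a rectangular beam 1240 mm long (x), 78 mm deep (y), 68 mm thick (z).

The beam spans the tops of two stools placed 620 mm apart, resting at z = 417 mm.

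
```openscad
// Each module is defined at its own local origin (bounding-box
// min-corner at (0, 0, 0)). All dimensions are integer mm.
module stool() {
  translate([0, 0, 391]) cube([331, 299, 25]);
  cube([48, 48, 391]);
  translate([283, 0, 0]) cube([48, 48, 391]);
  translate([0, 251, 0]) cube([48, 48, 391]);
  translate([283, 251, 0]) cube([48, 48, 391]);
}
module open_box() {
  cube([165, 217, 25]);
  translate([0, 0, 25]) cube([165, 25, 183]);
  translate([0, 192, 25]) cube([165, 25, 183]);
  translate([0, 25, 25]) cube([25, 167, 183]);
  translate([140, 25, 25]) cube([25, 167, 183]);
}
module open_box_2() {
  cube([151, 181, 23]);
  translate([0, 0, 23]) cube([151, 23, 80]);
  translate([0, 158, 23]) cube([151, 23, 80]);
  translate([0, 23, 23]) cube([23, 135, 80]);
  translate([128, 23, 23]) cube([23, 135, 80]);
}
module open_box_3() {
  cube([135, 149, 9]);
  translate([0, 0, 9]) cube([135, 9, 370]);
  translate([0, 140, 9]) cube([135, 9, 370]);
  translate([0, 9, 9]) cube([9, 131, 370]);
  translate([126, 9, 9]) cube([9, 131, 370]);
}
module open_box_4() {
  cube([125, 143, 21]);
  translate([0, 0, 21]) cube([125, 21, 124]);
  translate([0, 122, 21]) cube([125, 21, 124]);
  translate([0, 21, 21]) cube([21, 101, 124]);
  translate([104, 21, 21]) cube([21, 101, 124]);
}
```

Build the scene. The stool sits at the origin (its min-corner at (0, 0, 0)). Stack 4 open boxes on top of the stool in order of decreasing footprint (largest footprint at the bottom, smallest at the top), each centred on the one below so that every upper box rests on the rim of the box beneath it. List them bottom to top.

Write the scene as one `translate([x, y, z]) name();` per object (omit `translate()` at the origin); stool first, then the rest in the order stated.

stool();
translate([83, 41, 416]) open_box();
translate([90, 59, 624]) open_box_2();
translate([98, 75, 727]) open_box_3();
translate([103, 78, 1106]) open_box_4();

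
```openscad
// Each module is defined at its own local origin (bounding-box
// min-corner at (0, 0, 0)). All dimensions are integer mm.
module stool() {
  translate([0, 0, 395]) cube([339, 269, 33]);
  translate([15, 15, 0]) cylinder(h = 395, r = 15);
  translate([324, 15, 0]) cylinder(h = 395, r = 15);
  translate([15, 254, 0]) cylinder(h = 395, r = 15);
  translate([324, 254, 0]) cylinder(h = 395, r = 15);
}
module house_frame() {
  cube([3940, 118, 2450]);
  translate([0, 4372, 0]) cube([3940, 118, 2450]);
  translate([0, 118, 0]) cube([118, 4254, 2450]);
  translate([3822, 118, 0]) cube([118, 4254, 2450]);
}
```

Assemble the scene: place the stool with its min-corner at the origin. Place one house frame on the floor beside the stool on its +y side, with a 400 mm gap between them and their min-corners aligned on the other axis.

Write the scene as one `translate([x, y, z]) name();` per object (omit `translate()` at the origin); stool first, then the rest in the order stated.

stool();
translate([0, 669, 0]) house_frame();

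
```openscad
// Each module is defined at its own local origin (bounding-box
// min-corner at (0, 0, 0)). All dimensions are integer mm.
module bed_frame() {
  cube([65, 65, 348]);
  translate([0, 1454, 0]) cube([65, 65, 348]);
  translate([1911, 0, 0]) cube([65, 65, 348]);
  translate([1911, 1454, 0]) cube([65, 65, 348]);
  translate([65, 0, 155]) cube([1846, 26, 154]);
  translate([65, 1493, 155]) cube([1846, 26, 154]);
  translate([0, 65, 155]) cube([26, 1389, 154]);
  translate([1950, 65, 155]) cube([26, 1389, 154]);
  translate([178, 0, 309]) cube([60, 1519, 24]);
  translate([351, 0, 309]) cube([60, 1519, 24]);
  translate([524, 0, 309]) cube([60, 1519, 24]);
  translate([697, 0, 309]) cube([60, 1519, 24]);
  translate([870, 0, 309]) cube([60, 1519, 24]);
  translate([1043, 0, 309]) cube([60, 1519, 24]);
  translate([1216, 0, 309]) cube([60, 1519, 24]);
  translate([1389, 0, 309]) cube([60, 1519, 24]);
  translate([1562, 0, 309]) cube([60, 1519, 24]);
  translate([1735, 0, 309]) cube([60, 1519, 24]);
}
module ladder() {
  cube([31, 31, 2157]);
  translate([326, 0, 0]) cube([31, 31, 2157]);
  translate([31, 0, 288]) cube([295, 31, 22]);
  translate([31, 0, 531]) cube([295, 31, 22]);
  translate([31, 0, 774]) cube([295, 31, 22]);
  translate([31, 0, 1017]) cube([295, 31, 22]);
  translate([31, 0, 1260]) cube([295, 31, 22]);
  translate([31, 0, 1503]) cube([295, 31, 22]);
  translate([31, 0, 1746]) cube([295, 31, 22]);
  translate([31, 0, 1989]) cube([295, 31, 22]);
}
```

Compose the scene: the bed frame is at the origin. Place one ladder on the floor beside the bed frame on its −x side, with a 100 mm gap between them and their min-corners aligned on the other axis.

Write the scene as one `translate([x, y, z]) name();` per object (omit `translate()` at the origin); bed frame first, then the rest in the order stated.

bed_frame();
translate([-457, 0, 0]) ladder();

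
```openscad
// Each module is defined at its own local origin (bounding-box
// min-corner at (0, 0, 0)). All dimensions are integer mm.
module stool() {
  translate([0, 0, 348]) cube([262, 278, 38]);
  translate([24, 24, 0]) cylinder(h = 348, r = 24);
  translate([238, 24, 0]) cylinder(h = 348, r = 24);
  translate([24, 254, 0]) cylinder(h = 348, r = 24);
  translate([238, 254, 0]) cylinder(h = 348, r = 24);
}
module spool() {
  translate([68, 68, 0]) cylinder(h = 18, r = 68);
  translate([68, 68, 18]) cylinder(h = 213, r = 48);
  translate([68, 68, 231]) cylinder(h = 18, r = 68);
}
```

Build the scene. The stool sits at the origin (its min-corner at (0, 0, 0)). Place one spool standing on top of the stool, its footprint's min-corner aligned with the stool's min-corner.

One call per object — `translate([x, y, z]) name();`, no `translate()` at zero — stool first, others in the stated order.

stool();
translate([0, 0, 386]) spool();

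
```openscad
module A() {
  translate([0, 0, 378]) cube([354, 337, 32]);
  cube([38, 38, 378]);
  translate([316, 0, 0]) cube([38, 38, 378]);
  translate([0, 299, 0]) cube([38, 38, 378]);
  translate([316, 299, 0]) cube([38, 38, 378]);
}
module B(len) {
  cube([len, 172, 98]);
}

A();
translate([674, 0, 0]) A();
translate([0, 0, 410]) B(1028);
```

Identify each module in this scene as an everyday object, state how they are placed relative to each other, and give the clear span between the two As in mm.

Second stool starts at x = 674; first ends at x = 354; clear span = 674 − 354 = 320 mm.

A is a stool. B is a beam. A beam spans the tops of two stools. The clear span between the two stools is 320 mm.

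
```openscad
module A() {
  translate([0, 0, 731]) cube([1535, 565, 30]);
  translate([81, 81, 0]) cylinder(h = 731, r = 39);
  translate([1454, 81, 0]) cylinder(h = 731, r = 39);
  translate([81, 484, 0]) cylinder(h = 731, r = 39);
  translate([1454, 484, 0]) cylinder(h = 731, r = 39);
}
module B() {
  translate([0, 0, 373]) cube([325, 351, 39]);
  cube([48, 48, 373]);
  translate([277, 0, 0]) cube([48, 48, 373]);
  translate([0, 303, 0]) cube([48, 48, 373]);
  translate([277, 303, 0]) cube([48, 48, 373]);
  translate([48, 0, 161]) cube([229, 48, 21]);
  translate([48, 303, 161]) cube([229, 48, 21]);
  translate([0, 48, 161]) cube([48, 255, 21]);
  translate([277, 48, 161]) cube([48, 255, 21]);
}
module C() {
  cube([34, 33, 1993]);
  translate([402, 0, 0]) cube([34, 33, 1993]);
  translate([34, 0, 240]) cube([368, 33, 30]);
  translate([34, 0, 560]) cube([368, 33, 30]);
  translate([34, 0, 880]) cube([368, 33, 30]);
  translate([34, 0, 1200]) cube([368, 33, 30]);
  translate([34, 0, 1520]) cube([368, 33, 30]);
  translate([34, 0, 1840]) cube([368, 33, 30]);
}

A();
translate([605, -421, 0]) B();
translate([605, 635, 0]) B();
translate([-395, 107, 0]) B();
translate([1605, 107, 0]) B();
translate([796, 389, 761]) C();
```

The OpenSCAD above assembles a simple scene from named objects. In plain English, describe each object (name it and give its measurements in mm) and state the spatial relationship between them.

A is a rectangular dining table. The top is 1535×565×30 mm with its upper surface at z = 761 mm. It stands on four round legs of 78 mm diameter, each leg's bounding box inset 42 mm from the nearest pair of top edges, running from the floor to the underside of the top.

B is a simple wooden stool: a rectangular seat 325 mm (x) by 351 mm (y), 39 mm thick, top face at z = 412 mm, on four square legs, each 48×48 mm in cross-section. The legs rest on z = 0, each flush with a corner of the seat. Four stretchers, 48 mm wide and 21 mm tall, connect adjacent legs with their undersides at z = 161 mm, each running between the inner faces of the legs it joins and aligned with the legs' outer faces on the other axis.

C is a straight ladder. Two 34×33 mm vertical rails, 1993 mm tall, stand 436 mm apart (outside-to-outside) with their front faces coplanar on the −y side. 6 rungs, each 33 mm deep and 30 mm tall, span between the inner faces of the rails, front faces flush with the rails. The lowest rung's underside is at z = 240 mm and rungs are spaced 320 mm apart (underside to underside).

Four stools sit around the table at the −y, +y, −x, +x sides. The ladder is on top of the table.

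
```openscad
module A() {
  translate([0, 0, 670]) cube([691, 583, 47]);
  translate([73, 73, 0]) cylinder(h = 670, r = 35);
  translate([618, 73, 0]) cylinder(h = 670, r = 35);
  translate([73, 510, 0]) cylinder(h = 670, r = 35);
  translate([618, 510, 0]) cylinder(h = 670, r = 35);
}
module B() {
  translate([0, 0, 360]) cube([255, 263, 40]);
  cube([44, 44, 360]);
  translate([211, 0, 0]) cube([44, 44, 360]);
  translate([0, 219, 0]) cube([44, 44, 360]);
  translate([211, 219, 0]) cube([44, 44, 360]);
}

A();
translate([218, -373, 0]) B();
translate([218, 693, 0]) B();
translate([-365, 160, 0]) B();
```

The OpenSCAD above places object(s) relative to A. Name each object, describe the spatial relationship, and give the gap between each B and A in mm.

Each stool's nearest face is 110 mm from the table's bounding box.

A is a table. B is a stool. Three stools sit around the table at the −y, +y, −x sides. The gap between each stool and the table is 110 mm.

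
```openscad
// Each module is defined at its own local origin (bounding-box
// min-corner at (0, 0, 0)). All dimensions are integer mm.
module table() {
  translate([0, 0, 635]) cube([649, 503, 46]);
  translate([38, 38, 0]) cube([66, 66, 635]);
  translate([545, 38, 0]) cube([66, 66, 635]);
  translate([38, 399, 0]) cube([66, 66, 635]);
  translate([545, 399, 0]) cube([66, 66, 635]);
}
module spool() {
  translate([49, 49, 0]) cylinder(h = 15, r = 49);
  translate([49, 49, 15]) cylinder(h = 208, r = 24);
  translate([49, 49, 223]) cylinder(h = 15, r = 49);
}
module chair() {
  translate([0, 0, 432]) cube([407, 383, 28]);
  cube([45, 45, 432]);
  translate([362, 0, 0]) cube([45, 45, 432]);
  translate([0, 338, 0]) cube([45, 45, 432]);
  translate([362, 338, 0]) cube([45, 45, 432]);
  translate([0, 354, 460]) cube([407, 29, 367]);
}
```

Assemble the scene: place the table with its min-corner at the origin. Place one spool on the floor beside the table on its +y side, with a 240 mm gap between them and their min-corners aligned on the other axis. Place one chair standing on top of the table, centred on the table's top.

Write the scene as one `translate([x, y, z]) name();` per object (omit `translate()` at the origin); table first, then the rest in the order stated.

table();
translate([0, 743, 0]) spool();
translate([121, 60, 681]) chair();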